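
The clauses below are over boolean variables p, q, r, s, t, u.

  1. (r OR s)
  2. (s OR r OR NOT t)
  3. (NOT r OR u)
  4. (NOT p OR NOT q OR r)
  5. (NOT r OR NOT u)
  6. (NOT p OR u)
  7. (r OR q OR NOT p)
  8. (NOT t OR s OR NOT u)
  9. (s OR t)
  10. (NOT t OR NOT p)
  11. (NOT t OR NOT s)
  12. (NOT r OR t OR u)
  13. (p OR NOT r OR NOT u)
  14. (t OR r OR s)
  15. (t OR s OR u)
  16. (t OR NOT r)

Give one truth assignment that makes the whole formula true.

p=F, q=T, r=F, s=T, t=F, u=F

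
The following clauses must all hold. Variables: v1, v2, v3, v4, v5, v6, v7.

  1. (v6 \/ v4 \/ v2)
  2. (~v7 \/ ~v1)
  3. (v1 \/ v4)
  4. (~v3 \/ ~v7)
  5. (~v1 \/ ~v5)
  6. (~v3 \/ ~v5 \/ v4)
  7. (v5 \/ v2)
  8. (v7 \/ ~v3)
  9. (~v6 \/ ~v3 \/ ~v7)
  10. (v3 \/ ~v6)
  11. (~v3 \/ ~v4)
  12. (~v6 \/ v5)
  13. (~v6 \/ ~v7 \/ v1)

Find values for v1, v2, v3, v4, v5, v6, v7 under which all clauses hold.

v1 = F, v2 = T, v3 = F, v4 = T, v5 = F, v6 = F, v7 = F

Check each clause:
  1. (v4 \/ v6 \/ v2) — v2 is true.
  2. (~v7 \/ ~v1) — ~v7 is true.
  3. (v4 \/ v1) — v4 is true.
  4. (~v3 \/ ~v7) — ~v7 is true.
  5. (~v5 \/ ~v1) — ~v5 is true.
  6. (~v5 \/ v4 \/ ~v3) — ~v5 is true.
  7. (v5 \/ v2) — v2 is true.
  8. (v7 \/ ~v3) — ~v3 is true.
  9. (~v7 \/ ~v3 \/ ~v6) — ~v7 is true.
  10. (~v6 \/ v3) — ~v6 is true.
  11. (~v4 \/ ~v3) — ~v3 is true.
  12. (v5 \/ ~v6) — ~v6 is true.
  13. (~v6 \/ ~v7 \/ v1) — ~v6 is true.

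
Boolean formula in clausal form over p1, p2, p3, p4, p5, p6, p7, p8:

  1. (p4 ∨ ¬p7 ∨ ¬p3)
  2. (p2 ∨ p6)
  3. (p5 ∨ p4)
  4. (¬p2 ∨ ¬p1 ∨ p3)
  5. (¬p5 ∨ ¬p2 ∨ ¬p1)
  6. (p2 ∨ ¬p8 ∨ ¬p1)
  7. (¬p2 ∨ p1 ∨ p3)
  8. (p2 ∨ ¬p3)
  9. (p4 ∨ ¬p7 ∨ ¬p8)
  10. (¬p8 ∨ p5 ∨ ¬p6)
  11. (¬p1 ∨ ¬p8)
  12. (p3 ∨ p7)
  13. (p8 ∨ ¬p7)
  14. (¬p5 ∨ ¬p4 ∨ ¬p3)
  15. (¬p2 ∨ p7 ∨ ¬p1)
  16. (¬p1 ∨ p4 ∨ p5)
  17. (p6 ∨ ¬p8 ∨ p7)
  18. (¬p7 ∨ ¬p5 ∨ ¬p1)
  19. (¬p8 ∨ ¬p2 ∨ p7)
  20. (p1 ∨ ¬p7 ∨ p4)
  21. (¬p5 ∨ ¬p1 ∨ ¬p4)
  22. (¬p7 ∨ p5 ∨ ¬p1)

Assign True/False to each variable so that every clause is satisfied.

Try p1 = False.
Try p2 = True.
  then p3 is forced to True.
Try p4 = False.
  then p7 is forced to False.
  then p5 is forced to True.
  then p8 is forced to False.
p6 is now unconstrained; take p6 = False.
Check each clause:
  1. (¬p7 ∨ ¬p3 ∨ p4) — ¬p7 is true.
  2. (p6 ∨ p2) — p2 is true.
  3. (p5 ∨ p4) — p5 is true.
  4. (p3 ∨ ¬p2 ∨ ¬p1) — p3 is true.
  5. (¬p2 ∨ ¬p5 ∨ ¬p1) — ¬p1 is true.
  6. (p2 ∨ ¬p8 ∨ ¬p1) — ¬p8 is true.
  7. (¬p2 ∨ p3 ∨ p1) — p3 is true.
  8. (¬p3 ∨ p2) — p2 is true.
  9. (¬p7 ∨ ¬p8 ∨ p4) — ¬p8 is true.
  10. (¬p6 ∨ p5 ∨ ¬p8) — ¬p8 is true.
  11. (¬p8 ∨ ¬p1) — ¬p8 is true.
  12. (p3 ∨ p7) — p3 is true.
  13. (p8 ∨ ¬p7) — ¬p7 is true.
  14. (¬p3 ∨ ¬p4 ∨ ¬p5) — ¬p4 is true.
  15. (¬p1 ∨ p7 ∨ ¬p2) — ¬p1 is true.
  16. (p5 ∨ ¬p1 ∨ p4) — p5 is true.
  17. (p6 ∨ p7 ∨ ¬p8) — ¬p8 is true.
  18. (¬p5 ∨ ¬p7 ∨ ¬p1) — ¬p7 is true.
  19. (¬p2 ∨ p7 ∨ ¬p8) — ¬p8 is true.
  20. (p1 ∨ p4 ∨ ¬p7) — ¬p7 is true.
  21. (¬p1 ∨ ¬p4 ∨ ¬p5) — ¬p4 is true.
  22. (p5 ∨ ¬p7 ∨ ¬p1) — ¬p7 is true.

p1=F, p2=T, p3=T, p4=F, p5=T, p6=F, p7=F, p8=F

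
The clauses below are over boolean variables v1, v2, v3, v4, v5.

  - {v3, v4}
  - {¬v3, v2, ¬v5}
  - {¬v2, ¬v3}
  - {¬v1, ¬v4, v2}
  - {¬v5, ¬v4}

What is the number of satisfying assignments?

6

Satisfying assignments:
  v1=F v2=F v3=F v4=T v5=F
  v1=F v2=F v3=T v4=F v5=F
  v1=F v2=F v3=T v4=T v5=F
  v1=F v2=T v3=F v4=T v5=F
  v1=T v2=F v3=T v4=F v5=F
  v1=T v2=T v3=F v4=T v5=F
Count: 6.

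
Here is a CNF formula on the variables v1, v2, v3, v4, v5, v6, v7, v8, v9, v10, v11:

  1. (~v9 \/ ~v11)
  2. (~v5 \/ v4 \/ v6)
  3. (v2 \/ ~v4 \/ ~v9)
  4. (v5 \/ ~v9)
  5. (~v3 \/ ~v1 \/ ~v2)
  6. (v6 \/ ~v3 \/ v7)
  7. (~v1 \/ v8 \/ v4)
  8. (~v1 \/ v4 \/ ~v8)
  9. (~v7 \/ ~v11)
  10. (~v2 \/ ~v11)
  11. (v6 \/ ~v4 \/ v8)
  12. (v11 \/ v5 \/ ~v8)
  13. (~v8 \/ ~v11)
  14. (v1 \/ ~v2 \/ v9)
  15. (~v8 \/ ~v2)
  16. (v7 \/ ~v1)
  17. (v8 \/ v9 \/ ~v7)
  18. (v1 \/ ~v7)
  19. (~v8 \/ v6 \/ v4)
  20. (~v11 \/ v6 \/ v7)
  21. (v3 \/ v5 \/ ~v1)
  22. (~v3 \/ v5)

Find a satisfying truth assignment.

v1 = F, v2 = F, v3 = F, v4 = F, v5 = T, v6 = T, v7 = F, v8 = T, v9 = T, v10 = F, v11 = F

Check each clause:
  1. (~v11 \/ ~v9) — ~v11 is true.
  2. (v4 \/ v6 \/ ~v5) — v6 is true.
  3. (~v9 \/ v2 \/ ~v4) — ~v4 is true.
  4. (~v9 \/ v5) — v5 is true.
  5. (~v3 \/ ~v2 \/ ~v1) — ~v3 is true.
  6. (v7 \/ ~v3 \/ v6) — ~v3 is true.
  7. (v4 \/ ~v1 \/ v8) — v8 is true.
  8. (~v1 \/ ~v8 \/ v4) — ~v1 is true.
  9. (~v7 \/ ~v11) — ~v7 is true.
  10. (~v2 \/ ~v11) — ~v11 is true.
  11. (v6 \/ v8 \/ ~v4) — v8 is true.
  12. (v5 \/ v11 \/ ~v8) — v5 is true.
  13. (~v8 \/ ~v11) — ~v11 is true.
  14. (v9 \/ v1 \/ ~v2) — v9 is true.
  15. (~v2 \/ ~v8) — ~v2 is true.
  16. (~v1 \/ v7) — ~v1 is true.
  17. (~v7 \/ v9 \/ v8) — v8 is true.
  18. (v1 \/ ~v7) — ~v7 is true.
  19. (v4 \/ v6 \/ ~v8) — v6 is true.
  20. (~v11 \/ v7 \/ v6) — ~v11 is true.
  21. (~v1 \/ v3 \/ v5) — v5 is true.
  22. (v5 \/ ~v3) — ~v3 is true.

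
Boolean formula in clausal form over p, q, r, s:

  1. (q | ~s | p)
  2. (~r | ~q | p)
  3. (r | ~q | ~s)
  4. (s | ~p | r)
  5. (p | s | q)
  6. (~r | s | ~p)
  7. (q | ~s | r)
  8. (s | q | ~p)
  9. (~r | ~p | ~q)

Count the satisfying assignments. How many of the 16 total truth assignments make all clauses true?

Satisfying assignments:
  p=0 q=1 r=0 s=0
  p=1 q=0 r=1 s=1
That's 2 in total.

2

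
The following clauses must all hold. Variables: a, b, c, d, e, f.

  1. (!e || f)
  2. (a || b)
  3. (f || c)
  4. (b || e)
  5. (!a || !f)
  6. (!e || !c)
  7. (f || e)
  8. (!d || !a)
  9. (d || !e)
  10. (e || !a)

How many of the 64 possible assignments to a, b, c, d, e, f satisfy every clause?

The models are:
  a=0 b=1 c=0 d=0 e=0 f=1
  a=0 b=1 c=0 d=1 e=0 f=1
  a=0 b=1 c=0 d=1 e=1 f=1
  a=0 b=1 c=1 d=0 e=0 f=1
  a=0 b=1 c=1 d=1 e=0 f=1
Count: 5.

5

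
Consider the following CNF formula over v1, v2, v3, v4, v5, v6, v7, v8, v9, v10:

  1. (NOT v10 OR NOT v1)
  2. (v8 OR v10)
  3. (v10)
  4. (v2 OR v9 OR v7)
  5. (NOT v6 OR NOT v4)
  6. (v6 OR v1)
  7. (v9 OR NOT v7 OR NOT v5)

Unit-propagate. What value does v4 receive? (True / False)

False

(v10) stands alone — v10 = True.
In (NOT v1 OR NOT v10), NOT v10 is now false; NOT v1 must hold, so v1 = False.
In (v6 OR v1), v1 is now false; v6 must hold, so v6 = True.
From (NOT v4 OR NOT v6) and v6 = True: v4 = False.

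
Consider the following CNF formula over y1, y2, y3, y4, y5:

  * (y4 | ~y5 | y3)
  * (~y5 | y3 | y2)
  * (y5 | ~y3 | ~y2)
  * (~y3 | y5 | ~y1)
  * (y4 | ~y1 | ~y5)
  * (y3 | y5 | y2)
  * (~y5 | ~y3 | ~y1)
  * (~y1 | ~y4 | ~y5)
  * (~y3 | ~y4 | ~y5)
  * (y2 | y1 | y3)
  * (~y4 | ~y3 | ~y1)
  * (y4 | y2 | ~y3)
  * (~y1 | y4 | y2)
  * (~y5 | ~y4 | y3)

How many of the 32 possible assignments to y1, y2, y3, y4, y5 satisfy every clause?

The models are:
  y1=F y2=F y3=T y4=T y5=F
  y1=F y2=T y3=F y4=F y5=F
  y1=F y2=T y3=F y4=T y5=F
  y1=F y2=T y3=T y4=F y5=T
  y1=T y2=T y3=F y4=F y5=F
  y1=T y2=T y3=F y4=T y5=F
Count: 6.

6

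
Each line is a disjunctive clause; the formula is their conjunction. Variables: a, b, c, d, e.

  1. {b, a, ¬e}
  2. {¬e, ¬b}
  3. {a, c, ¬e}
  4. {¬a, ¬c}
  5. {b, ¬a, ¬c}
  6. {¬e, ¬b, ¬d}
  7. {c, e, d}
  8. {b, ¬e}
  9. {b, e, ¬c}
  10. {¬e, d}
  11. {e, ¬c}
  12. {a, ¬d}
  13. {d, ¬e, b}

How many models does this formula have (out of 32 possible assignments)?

Satisfying assignments:
  a=1 b=0 c=0 d=1 e=0
  a=1 b=1 c=0 d=1 e=0
Count: 2.

2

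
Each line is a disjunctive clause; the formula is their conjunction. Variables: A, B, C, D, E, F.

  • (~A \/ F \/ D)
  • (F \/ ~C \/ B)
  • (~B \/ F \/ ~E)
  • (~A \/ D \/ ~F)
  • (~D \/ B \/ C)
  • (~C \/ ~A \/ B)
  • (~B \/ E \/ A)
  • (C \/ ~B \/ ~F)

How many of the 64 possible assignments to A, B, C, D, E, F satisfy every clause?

Case analysis on B and F:
  B=1, F=1: remaining (A,C,D,E) ∈ {(0,1,0,1); (0,1,1,1); (1,1,1,0); (1,1,1,1)} — 4.
  B=1, F=0: remaining (A,C,D,E) ∈ {(1,0,1,0); (1,1,1,0)} — 2.
  B=0, F=1: E free; 3 ways for (A,C,D) × 2^1 = 6.
  B=0, F=0: remaining (A,C,D,E) ∈ {(0,0,0,0); (0,0,0,1)} — 2.
Total: 4 + 2 + 6 + 2 = 14.

14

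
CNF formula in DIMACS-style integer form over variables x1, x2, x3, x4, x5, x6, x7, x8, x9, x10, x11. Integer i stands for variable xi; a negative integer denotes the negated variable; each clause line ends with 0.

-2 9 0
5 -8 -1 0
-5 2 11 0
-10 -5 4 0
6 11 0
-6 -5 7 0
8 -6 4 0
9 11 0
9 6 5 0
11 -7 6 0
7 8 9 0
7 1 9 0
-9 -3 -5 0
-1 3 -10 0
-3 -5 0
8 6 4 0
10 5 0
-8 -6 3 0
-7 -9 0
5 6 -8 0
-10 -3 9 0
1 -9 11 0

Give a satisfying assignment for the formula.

x1=True  x2=False  x3=False  x4=False  x5=True  x6=False  x7=True  x8=True  x9=False  x10=False  x11=True

x11 occurs only positively in the remaining clauses — set x11 = True.
Set x1 = True and propagate.
Set x2 = False and propagate.
Branch on x3: take x3 = False.
  then x10 is forced to False.
  then x5 is forced to True.
The remaining clauses are satisfied by x4 = False, x6 = False, x7 = True, x8 = True, x9 = False.
Every clause has at least one true literal under this assignment.
Check each clause:
  1. (~x2 \/ x9) — ~x2 is true.
  2. (~x8 \/ ~x1 \/ x5) — x5 is true.
  3. (~x5 \/ x11 \/ x2) — x11 is true.
  4. (~x5 \/ ~x10 \/ x4) — ~x10 is true.
  5. (x6 \/ x11) — x11 is true.
  6. (~x6 \/ x7 \/ ~x5) — ~x6 is true.
  7. (x4 \/ ~x6 \/ x8) — x8 is true.
  8. (x9 \/ x11) — x11 is true.
  9. (x6 \/ x9 \/ x5) — x5 is true.
  10. (x6 \/ ~x7 \/ x11) — x11 is true.
  11. (x7 \/ x8 \/ x9) — x8 is true.
  12. (x7 \/ x9 \/ x1) — x1 is true.
  13. (~x9 \/ ~x5 \/ ~x3) — ~x3 is true.
  14. (x3 \/ ~x1 \/ ~x10) — ~x10 is true.
  15. (~x5 \/ ~x3) — ~x3 is true.
  16. (x6 \/ x4 \/ x8) — x8 is true.
  17. (x10 \/ x5) — x5 is true.
  18. (~x6 \/ x3 \/ ~x8) — ~x6 is true.
  19. (~x9 \/ ~x7) — ~x9 is true.
  20. (x5 \/ ~x8 \/ x6) — x5 is true.
  21. (~x10 \/ x9 \/ ~x3) — ~x3 is true.
  22. (x1 \/ x11 \/ ~x9) — x1 is true.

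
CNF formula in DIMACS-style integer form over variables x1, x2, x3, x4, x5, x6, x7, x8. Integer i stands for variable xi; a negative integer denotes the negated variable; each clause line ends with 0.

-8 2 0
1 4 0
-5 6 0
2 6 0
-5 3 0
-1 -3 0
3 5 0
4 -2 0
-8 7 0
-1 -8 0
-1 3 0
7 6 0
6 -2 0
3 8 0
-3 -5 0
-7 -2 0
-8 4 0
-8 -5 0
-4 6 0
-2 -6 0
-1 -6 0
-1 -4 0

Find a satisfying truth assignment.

x1 = False, x2 = False, x3 = True, x4 = True, x5 = False, x6 = True, x7 = True, x8 = False

Check each clause:
  1. (x2 ∨ ¬x8) — ¬x8 is true.
  2. (x4 ∨ x1) — x4 is true.
  3. (x6 ∨ ¬x5) — ¬x5 is true.
  4. (x6 ∨ x2) — x6 is true.
  5. (¬x5 ∨ x3) — x3 is true.
  6. (¬x3 ∨ ¬x1) — ¬x1 is true.
  7. (x3 ∨ x5) — x3 is true.
  8. (¬x2 ∨ x4) — x4 is true.
  9. (x7 ∨ ¬x8) — ¬x8 is true.
  10. (¬x8 ∨ ¬x1) — ¬x8 is true.
  11. (x3 ∨ ¬x1) — x3 is true.
  12. (x7 ∨ x6) — x6 is true.
  13. (¬x2 ∨ x6) — x6 is true.
  14. (x8 ∨ x3) — x3 is true.
  15. (¬x5 ∨ ¬x3) — ¬x5 is true.
  16. (¬x2 ∨ ¬x7) — ¬x2 is true.
  17. (x4 ∨ ¬x8) — ¬x8 is true.
  18. (¬x5 ∨ ¬x8) — ¬x8 is true.
  19. (x6 ∨ ¬x4) — x6 is true.
  20. (¬x6 ∨ ¬x2) — ¬x2 is true.
  21. (¬x6 ∨ ¬x1) — ¬x1 is true.
  22. (¬x4 ∨ ¬x1) — ¬x1 is true.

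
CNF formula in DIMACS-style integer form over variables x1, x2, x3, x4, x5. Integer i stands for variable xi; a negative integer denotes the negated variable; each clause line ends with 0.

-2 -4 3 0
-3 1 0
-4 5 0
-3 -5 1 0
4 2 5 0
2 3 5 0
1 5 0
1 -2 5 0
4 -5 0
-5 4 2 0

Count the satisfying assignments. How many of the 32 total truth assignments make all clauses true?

6

The models are:
  x1=0 x2=0 x3=0 x4=1 x5=1
  x1=1 x2=0 x3=0 x4=1 x5=1
  x1=1 x2=0 x3=1 x4=1 x5=1
  x1=1 x2=1 x3=0 x4=0 x5=0
  x1=1 x2=1 x3=1 x4=0 x5=0
  x1=1 x2=1 x3=1 x4=1 x5=1
That's 6 in total.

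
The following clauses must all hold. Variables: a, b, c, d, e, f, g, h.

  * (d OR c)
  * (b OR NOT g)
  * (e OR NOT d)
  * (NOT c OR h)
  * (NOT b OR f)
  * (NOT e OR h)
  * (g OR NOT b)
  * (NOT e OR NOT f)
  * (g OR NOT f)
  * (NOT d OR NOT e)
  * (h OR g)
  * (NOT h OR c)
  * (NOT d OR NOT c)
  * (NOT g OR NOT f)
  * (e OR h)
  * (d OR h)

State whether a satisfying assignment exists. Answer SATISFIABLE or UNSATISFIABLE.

SATISFIABLE

Try b = False.
  then g is forced to False.
  then f is forced to False.
  then h is forced to True.
  then c is forced to True.
  then d is forced to False.
a, e are now unconstrained; take a = True, e = False.
So a=True, b=False, c=True, d=False, e=False, f=False, g=False, h=True is a satisfying assignment.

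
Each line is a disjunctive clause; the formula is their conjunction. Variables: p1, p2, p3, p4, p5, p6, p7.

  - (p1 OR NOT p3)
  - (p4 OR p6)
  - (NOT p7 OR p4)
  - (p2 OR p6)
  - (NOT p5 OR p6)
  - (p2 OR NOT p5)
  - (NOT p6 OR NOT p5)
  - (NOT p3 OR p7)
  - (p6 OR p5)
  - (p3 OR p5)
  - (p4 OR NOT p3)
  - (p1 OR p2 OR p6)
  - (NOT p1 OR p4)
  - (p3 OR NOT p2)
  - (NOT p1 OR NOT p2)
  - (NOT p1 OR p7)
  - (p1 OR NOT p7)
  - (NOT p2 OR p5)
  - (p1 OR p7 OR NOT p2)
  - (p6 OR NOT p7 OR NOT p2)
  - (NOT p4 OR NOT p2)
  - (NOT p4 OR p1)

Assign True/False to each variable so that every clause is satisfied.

p1 = T, p2 = F, p3 = T, p4 = T, p5 = F, p6 = T, p7 = T

Check each clause:
  1. (NOT p3 OR p1) — p1 is true.
  2. (p4 OR p6) — p4 is true.
  3. (p4 OR NOT p7) — p4 is true.
  4. (p2 OR p6) — p6 is true.
  5. (NOT p5 OR p6) — NOT p5 is true.
  6. (p2 OR NOT p5) — NOT p5 is true.
  7. (NOT p6 OR NOT p5) — NOT p5 is true.
  8. (p7 OR NOT p3) — p7 is true.
  9. (p5 OR p6) — p6 is true.
  10. (p5 OR p3) — p3 is true.
  11. (NOT p3 OR p4) — p4 is true.
  12. (p2 OR p6 OR p1) — p1 is true.
  13. (NOT p1 OR p4) — p4 is true.
  14. (p3 OR NOT p2) — p3 is true.
  15. (NOT p1 OR NOT p2) — NOT p2 is true.
  16. (p7 OR NOT p1) — p7 is true.
  17. (NOT p7 OR p1) — p1 is true.
  18. (p5 OR NOT p2) — NOT p2 is true.
  19. (NOT p2 OR p1 OR p7) — p1 is true.
  20. (p6 OR NOT p2 OR NOT p7) — p6 is true.
  21. (NOT p4 OR NOT p2) — NOT p2 is true.
  22. (p1 OR NOT p4) — p1 is true.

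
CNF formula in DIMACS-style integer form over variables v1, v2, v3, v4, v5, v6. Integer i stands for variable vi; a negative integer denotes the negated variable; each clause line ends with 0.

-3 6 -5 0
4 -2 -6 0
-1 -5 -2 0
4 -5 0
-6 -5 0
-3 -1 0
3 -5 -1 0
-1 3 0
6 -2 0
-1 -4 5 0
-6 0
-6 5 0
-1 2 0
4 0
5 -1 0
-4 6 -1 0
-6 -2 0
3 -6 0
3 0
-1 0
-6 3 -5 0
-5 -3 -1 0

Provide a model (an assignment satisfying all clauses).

v1=False, v2=False, v3=True, v4=True, v5=False, v6=False

Unit propagation: (~v6) forces v6 = False.
(~v2) is a unit clause, so v2 = False.
The clause (~v1) is unit: v1 must be False.
Unit propagation: (v4) forces v4 = True.
The clause (v3) is unit: v3 must be True.
(~v5) is a unit clause, so v5 = False.
Every clause has at least one true literal under this assignment.
Check each clause:
  1. (~v3 | ~v5 | v6) — ~v5 is true.
  2. (~v6 | ~v2 | v4) — ~v6 is true.
  3. (~v1 | ~v2 | ~v5) — ~v5 is true.
  4. (v4 | ~v5) — ~v5 is true.
  5. (~v5 | ~v6) — ~v6 is true.
  6. (~v1 | ~v3) — ~v1 is true.
  7. (~v5 | ~v1 | v3) — v3 is true.
  8. (~v1 | v3) — v3 is true.
  9. (~v2 | v6) — ~v2 is true.
  10. (~v4 | v5 | ~v1) — ~v1 is true.
  11. (~v6) — ~v6 is true.
  12. (v5 | ~v6) — ~v6 is true.
  13. (v2 | ~v1) — ~v1 is true.
  14. (v4) — v4 is true.
  15. (~v1 | v5) — ~v1 is true.
  16. (v6 | ~v1 | ~v4) — ~v1 is true.
  17. (~v6 | ~v2) — ~v6 is true.
  18. (~v6 | v3) — ~v6 is true.
  19. (v3) — v3 is true.
  20. (~v1) — ~v1 is true.
  21. (~v5 | ~v6 | v3) — ~v6 is true.
  22. (~v1 | ~v5 | ~v3) — ~v5 is true.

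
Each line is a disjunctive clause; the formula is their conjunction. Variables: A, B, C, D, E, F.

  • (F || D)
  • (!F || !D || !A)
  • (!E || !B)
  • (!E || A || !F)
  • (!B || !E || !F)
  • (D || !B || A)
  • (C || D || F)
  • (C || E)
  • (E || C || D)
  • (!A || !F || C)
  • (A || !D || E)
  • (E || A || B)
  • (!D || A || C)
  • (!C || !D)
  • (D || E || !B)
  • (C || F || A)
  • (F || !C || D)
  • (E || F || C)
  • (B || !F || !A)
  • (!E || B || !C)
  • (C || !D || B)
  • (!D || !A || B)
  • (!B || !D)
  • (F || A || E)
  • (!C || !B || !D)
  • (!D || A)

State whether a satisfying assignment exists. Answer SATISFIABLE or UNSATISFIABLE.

UNSATISFIABLE

D = True:
  propagation gives C=False, E=True, B=False; an empty clause results — contradiction.
D = False:
  E = True:
    propagation gives B=False, A=True; an empty clause results — contradiction.
  E = False:
    propagation gives C=True, B=False, A=True; an empty clause results — contradiction.
Every branch closes, so no satisfying assignment exists.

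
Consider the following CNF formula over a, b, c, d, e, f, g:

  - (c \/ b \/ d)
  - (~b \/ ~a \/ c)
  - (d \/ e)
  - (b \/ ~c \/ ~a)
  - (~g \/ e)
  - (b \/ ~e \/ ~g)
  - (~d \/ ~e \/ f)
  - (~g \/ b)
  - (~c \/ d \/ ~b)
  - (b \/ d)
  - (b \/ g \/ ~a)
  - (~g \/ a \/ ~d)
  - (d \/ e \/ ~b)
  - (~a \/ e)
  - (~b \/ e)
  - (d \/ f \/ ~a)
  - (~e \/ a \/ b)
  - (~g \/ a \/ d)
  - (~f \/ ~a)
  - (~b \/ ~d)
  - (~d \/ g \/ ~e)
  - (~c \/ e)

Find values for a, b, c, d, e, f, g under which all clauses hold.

Set a = False and propagate.
The remaining clauses are satisfied by b = True, c = False, d = False, e = True, f = False, g = False.
Every clause has at least one true literal under this assignment.
Check each clause:
  1. (b \/ d \/ c) — b is true.
  2. (c \/ ~a \/ ~b) — ~a is true.
  3. (d \/ e) — e is true.
  4. (~c \/ b \/ ~a) — b is true.
  5. (e \/ ~g) — ~g is true.
  6. (~g \/ b \/ ~e) — ~g is true.
  7. (~e \/ ~d \/ f) — ~d is true.
  8. (b \/ ~g) — ~g is true.
  9. (~c \/ d \/ ~b) — ~c is true.
  10. (d \/ b) — b is true.
  11. (~a \/ g \/ b) — b is true.
  12. (~d \/ a \/ ~g) — ~d is true.
  13. (d \/ ~b \/ e) — e is true.
  14. (~a \/ e) — e is true.
  15. (e \/ ~b) — e is true.
  16. (f \/ ~a \/ d) — ~a is true.
  17. (a \/ b \/ ~e) — b is true.
  18. (~g \/ a \/ d) — ~g is true.
  19. (~a \/ ~f) — ~f is true.
  20. (~b \/ ~d) — ~d is true.
  21. (~d \/ g \/ ~e) — ~d is true.
  22. (~c \/ e) — ~c is true.

a = F, b = T, c = F, d = F, e = T, f = F, g = F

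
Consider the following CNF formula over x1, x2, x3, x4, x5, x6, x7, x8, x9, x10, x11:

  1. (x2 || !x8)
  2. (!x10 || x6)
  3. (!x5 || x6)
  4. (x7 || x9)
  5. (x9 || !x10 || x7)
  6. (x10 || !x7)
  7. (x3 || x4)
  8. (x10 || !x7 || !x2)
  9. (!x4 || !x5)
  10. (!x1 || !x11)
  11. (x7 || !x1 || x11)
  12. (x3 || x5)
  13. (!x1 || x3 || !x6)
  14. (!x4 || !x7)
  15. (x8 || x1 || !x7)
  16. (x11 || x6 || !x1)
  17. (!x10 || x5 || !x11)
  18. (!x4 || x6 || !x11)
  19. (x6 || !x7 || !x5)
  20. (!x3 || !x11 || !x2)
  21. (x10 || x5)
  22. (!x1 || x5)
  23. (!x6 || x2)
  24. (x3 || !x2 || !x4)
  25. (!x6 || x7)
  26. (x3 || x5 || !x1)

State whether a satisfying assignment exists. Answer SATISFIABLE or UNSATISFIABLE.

Try x1 = False.
Set x2 = True and propagate.
For the remaining variables, x3 = True, x4 = False, x5 = True, x6 = True, x7 = True, x8 = True, x9 = False, x10 = True, x11 = False works.
So x1 = False  x2 = True  x3 = True  x4 = False  x5 = True  x6 = True  x7 = True  x8 = True  x9 = False  x10 = True  x11 = False is a satisfying assignment.

SATISFIABLE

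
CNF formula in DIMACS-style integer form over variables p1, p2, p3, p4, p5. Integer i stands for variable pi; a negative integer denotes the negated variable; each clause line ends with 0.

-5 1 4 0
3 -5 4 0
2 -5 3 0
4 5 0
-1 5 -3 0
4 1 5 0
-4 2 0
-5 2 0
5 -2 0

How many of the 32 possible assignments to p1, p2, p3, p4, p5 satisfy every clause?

The models are:
  p1=F p2=T p3=F p4=T p5=T
  p1=F p2=T p3=T p4=T p5=T
  p1=T p2=T p3=F p4=T p5=T
  p1=T p2=T p3=T p4=F p5=T
  p1=T p2=T p3=T p4=T p5=T
That's 5 in total.

5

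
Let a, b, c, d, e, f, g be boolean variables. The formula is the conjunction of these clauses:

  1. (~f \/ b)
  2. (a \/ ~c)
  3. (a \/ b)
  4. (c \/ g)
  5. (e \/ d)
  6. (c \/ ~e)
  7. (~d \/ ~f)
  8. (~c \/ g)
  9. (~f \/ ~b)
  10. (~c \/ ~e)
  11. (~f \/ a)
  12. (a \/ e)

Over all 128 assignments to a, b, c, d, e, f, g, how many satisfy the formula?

4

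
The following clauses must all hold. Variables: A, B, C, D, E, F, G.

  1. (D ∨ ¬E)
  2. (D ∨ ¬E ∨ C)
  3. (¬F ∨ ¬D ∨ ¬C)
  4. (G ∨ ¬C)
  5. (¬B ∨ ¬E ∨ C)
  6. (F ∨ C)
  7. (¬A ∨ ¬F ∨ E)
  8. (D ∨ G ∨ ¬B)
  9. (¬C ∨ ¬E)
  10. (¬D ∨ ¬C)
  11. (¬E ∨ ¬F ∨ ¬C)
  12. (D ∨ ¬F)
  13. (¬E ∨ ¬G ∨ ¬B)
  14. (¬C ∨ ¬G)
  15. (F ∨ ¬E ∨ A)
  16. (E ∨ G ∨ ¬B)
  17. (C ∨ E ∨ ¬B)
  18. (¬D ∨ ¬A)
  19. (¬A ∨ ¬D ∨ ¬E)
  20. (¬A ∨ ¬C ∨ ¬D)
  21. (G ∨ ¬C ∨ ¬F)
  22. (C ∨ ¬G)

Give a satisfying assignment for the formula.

B occurs only negated in the remaining clauses — set B = False.
Try A = False.
Branch on C: take C = False.
  then F is forced to True.
  then D is forced to True.
  then G is forced to False.
E is now unconstrained; take E = True.
Check each clause:
  1. (D ∨ ¬E) — D is true.
  2. (¬E ∨ C ∨ D) — D is true.
  3. (¬C ∨ ¬F ∨ ¬D) — ¬C is true.
  4. (¬C ∨ G) — ¬C is true.
  5. (¬E ∨ ¬B ∨ C) — ¬B is true.
  6. (C ∨ F) — F is true.
  7. (¬F ∨ E ∨ ¬A) — E is true.
  8. (¬B ∨ G ∨ D) — D is true.
  9. (¬E ∨ ¬C) — ¬C is true.
  10. (¬C ∨ ¬D) — ¬C is true.
  11. (¬C ∨ ¬F ∨ ¬E) — ¬C is true.
  12. (D ∨ ¬F) — D is true.
  13. (¬E ∨ ¬B ∨ ¬G) — ¬G is true.
  14. (¬C ∨ ¬G) — ¬G is true.
  15. (A ∨ F ∨ ¬E) — F is true.
  16. (G ∨ E ∨ ¬B) — E is true.
  17. (C ∨ ¬B ∨ E) — E is true.
  18. (¬A ∨ ¬D) — ¬A is true.
  19. (¬D ∨ ¬E ∨ ¬A) — ¬A is true.
  20. (¬D ∨ ¬C ∨ ¬A) — ¬C is true.
  21. (¬F ∨ G ∨ ¬C) — ¬C is true.
  22. (¬G ∨ C) — ¬G is true.

A=False, B=False, C=False, D=True, E=True, F=True, G=False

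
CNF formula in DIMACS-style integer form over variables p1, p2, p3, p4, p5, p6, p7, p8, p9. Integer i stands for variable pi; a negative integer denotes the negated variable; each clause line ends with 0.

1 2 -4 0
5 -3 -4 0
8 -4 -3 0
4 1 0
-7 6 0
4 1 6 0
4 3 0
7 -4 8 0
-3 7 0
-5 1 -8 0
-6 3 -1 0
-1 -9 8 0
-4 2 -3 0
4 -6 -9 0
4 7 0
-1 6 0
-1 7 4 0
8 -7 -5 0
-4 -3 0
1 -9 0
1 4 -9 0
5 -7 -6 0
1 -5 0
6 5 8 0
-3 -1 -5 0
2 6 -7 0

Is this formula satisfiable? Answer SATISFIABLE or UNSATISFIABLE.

SATISFIABLE

p2 occurs only positively in the remaining clauses — set p2 = True.
p9 occurs only negated in the remaining clauses — set p9 = False.
Set p1 = False and propagate.
  then p4 is forced to True.
  then p3 is forced to False.
  then p5 is forced to False.
Try p6 = False.
  then p7 is forced to False.
  then p8 is forced to True.
So p1 = F  p2 = T  p3 = F  p4 = T  p5 = F  p6 = F  p7 = F  p8 = T  p9 = F is a satisfying assignment.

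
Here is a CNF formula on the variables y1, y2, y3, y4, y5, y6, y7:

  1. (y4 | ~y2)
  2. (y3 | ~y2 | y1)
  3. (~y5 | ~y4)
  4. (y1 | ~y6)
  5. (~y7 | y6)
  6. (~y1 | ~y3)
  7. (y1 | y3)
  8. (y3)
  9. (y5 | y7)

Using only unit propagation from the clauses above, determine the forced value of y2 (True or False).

False

(y3) stands alone — y3 = True.
From (~y1 | ~y3) and y3 = True: y1 = False.
(y1 | ~y6): since y1 = False, the clause reduces to (~y6). y6 = False.
(y6 | ~y7) with y6 = False leaves only ~y7, so y7 = False.
(y7 | y5) with y7 = False leaves only y5, so y5 = True.
(~y4 | ~y5): since y5 = True, the clause reduces to (~y4). y4 = False.
In (y4 | ~y2), y4 is now false; ~y2 must hold, so y2 = False.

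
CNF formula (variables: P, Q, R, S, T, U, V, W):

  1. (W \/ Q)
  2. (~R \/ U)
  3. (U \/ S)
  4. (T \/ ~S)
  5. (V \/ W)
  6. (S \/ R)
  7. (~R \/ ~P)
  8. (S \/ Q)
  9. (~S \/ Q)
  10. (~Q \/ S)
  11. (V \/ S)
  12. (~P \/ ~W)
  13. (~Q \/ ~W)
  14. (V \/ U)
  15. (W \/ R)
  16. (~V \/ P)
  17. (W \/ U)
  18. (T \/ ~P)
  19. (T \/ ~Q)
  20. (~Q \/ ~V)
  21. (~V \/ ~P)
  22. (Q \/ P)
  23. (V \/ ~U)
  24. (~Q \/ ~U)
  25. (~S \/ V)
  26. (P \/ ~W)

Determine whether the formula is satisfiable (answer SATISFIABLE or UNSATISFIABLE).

Q = True:
  propagation gives S=True, T=True, W=False, V=True; an empty clause results — contradiction.
Q = False:
  propagation gives W=True, S=True; an empty clause results — contradiction.
Every branch closes, so no satisfying assignment exists.

UNSATISFIABLE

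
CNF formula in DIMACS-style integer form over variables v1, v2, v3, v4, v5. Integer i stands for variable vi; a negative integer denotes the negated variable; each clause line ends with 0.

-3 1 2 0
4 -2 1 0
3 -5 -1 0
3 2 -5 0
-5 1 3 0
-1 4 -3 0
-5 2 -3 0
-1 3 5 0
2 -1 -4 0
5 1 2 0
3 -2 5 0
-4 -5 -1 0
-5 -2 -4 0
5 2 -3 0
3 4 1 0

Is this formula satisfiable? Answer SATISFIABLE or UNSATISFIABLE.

SATISFIABLE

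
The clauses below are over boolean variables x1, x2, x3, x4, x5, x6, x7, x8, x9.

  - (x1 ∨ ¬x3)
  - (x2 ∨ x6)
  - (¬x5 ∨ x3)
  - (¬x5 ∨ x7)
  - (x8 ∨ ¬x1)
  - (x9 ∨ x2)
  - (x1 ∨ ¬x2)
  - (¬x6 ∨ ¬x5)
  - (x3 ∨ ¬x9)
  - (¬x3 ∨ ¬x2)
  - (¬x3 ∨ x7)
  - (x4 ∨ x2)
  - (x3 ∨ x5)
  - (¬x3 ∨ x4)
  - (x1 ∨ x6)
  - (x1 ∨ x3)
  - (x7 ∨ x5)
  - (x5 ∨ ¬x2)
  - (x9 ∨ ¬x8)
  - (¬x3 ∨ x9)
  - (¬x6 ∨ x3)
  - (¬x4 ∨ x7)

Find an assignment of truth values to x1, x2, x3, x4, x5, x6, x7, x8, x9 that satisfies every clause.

x1=T, x2=F, x3=T, x4=T, x5=F, x6=T, x7=T, x8=T, x9=T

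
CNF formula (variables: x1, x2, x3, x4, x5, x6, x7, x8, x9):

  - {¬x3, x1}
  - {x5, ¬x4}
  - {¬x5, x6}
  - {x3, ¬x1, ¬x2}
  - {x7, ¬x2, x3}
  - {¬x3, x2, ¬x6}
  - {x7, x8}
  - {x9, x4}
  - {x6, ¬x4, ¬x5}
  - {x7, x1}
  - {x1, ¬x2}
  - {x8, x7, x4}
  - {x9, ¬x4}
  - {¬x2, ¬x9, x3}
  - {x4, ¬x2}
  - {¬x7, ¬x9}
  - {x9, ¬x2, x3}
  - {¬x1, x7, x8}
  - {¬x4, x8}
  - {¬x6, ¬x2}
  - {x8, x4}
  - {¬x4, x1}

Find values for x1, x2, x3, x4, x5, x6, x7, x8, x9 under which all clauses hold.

x1 = 1, x2 = 0, x3 = 0, x4 = 0, x5 = 0, x6 = 1, x7 = 0, x8 = 1, x9 = 1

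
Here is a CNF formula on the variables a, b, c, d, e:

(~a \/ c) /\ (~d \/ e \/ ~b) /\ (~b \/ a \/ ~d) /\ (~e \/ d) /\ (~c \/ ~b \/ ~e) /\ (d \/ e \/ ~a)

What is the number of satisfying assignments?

10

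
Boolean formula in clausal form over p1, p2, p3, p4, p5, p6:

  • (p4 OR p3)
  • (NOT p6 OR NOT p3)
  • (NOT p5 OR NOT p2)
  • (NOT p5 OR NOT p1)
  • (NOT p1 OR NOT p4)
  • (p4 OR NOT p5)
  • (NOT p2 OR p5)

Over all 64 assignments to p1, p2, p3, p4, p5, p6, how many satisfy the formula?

Satisfying assignments:
  p1=0 p2=0 p3=0 p4=1 p5=0 p6=0
  p1=0 p2=0 p3=0 p4=1 p5=0 p6=1
  p1=0 p2=0 p3=0 p4=1 p5=1 p6=0
  p1=0 p2=0 p3=0 p4=1 p5=1 p6=1
  p1=0 p2=0 p3=1 p4=0 p5=0 p6=0
  p1=0 p2=0 p3=1 p4=1 p5=0 p6=0
  p1=0 p2=0 p3=1 p4=1 p5=1 p6=0
  p1=1 p2=0 p3=1 p4=0 p5=0 p6=0
Count: 8.

8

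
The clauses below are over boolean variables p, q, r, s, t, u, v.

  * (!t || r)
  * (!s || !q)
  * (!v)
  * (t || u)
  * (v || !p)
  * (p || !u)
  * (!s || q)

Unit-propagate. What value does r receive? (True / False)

True

Unit clause (!v) sets v = False.
In (v || !p), v is now false; !p must hold, so p = False.
(!u || p) with p = False leaves only !u, so u = False.
In (u || t), u is now false; t must hold, so t = True.
(r || !t): since t = True, the clause reduces to (r). r = True.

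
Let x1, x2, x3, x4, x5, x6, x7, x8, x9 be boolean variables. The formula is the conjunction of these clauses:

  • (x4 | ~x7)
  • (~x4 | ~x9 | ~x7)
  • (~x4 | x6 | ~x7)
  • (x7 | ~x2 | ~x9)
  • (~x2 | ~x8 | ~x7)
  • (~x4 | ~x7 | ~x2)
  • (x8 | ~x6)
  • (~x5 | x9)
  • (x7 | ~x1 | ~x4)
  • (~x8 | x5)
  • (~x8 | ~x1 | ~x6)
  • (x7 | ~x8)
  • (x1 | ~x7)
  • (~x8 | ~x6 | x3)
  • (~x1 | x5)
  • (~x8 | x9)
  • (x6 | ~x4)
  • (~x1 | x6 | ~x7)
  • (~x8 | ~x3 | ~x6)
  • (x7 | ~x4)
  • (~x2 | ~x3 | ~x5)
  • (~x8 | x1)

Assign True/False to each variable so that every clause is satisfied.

x1=F, x2=T, x3=F, x4=F, x5=F, x6=F, x7=F, x8=F, x9=F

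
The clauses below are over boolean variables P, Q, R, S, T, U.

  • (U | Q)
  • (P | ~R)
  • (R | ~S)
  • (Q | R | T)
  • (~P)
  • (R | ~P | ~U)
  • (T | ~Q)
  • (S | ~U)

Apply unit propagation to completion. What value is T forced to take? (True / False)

(~P) stands alone — P = False.
In (P | ~R), P is now false; ~R must hold, so R = False.
(~S | R) with R = False leaves only ~S, so S = False.
In (S | ~U), S is now false; ~U must hold, so U = False.
In (Q | U), U is now false; Q must hold, so Q = True.
(~Q | T) with Q = True leaves only T, so T = True.

True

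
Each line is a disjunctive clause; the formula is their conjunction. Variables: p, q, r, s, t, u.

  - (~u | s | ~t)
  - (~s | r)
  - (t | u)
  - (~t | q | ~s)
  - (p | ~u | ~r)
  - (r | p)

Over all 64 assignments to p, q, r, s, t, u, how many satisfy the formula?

Split on r, then s.
  r=1, s=1: 5 of the 16 assignments to (p,q,t,u) work.
  r=1, s=0: q free; 3 ways for (p,t,u) × 2^1 = 6.
  r=0, s=1: a clause becomes empty — 0.
  r=0, s=0: remaining (p,q,t,u) ∈ {(1,0,0,1); (1,0,1,0); (1,1,0,1); (1,1,1,0)} — 4.
Total: 5 + 6 + 0 + 4 = 15.

15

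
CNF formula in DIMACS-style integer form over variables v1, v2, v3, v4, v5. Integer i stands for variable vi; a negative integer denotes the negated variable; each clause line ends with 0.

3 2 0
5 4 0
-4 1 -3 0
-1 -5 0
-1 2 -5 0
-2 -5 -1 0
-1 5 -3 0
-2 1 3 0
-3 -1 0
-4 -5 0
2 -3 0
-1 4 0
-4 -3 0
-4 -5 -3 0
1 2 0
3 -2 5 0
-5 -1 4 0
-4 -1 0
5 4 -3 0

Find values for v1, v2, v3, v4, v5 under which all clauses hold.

v1=F, v2=T, v3=T, v4=F, v5=T

Check each clause:
  1. (v2 \/ v3) — v2 is true.
  2. (v4 \/ v5) — v5 is true.
  3. (~v3 \/ ~v4 \/ v1) — ~v4 is true.
  4. (~v1 \/ ~v5) — ~v1 is true.
  5. (~v1 \/ ~v5 \/ v2) — v2 is true.
  6. (~v1 \/ ~v5 \/ ~v2) — ~v1 is true.
  7. (v5 \/ ~v1 \/ ~v3) — v5 is true.
  8. (v3 \/ v1 \/ ~v2) — v3 is true.
  9. (~v3 \/ ~v1) — ~v1 is true.
  10. (~v5 \/ ~v4) — ~v4 is true.
  11. (~v3 \/ v2) — v2 is true.
  12. (v4 \/ ~v1) — ~v1 is true.
  13. (~v3 \/ ~v4) — ~v4 is true.
  14. (~v3 \/ ~v4 \/ ~v5) — ~v4 is true.
  15. (v2 \/ v1) — v2 is true.
  16. (v3 \/ v5 \/ ~v2) — v3 is true.
  17. (~v5 \/ v4 \/ ~v1) — ~v1 is true.
  18. (~v1 \/ ~v4) — ~v4 is true.
  19. (~v3 \/ v4 \/ v5) — v5 is true.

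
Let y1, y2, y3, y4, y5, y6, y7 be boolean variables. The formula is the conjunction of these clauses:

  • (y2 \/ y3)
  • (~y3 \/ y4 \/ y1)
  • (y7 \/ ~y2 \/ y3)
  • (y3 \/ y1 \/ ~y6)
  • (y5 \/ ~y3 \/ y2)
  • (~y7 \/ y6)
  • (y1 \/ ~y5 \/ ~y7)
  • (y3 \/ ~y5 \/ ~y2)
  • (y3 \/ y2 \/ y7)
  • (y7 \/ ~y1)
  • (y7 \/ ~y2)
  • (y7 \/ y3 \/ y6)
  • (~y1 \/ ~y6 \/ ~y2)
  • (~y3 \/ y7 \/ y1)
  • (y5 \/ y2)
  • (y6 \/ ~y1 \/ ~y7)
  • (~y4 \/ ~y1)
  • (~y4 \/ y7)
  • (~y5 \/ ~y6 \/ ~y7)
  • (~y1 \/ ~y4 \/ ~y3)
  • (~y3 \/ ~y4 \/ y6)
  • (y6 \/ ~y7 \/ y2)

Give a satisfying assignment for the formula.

y1 = False, y2 = True, y3 = True, y4 = True, y5 = False, y6 = True, y7 = True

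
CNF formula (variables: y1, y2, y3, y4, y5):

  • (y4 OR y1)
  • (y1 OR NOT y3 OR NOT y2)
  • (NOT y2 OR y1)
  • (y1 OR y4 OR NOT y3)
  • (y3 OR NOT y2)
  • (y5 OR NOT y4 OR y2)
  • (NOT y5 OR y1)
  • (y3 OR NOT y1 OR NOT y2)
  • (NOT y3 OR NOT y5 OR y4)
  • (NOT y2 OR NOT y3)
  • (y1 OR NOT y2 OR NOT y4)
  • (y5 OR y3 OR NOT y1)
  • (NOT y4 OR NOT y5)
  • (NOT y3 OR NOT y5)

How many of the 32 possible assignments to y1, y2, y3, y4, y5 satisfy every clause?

The models are:
  y1=1 y2=0 y3=0 y4=0 y5=1
  y1=1 y2=0 y3=1 y4=0 y5=0
Count: 2.

2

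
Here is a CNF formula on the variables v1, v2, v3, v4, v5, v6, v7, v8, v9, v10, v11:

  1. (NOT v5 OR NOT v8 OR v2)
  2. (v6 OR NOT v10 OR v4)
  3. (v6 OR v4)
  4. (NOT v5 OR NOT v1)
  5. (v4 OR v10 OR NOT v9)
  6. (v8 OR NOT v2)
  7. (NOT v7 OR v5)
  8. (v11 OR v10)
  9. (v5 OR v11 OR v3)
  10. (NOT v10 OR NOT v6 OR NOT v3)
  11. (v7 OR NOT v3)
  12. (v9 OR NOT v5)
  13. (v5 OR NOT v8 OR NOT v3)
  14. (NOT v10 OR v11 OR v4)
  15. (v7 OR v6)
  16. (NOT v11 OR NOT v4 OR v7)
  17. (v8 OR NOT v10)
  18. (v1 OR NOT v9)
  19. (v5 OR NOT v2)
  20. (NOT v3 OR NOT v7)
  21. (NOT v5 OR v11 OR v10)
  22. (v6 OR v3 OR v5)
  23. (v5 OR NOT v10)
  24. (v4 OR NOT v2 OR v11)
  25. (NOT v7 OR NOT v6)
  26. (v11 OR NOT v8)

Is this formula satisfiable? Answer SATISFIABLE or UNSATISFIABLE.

SATISFIABLE

Set v1 = True and propagate.
  then v5 is forced to False.
  then v7 is forced to False.
  then v3 is forced to False.
  then v11 is forced to True.
  then v6 is forced to True.
  then v4 is forced to False.
  then v2 is forced to False.
  then v10 is forced to False.
  then v9 is forced to False.
v8 is now unconstrained; take v8 = False.
So v1=1, v2=0, v3=0, v4=0, v5=0, v6=1, v7=0, v8=0, v9=0, v10=0, v11=1 is a satisfying assignment.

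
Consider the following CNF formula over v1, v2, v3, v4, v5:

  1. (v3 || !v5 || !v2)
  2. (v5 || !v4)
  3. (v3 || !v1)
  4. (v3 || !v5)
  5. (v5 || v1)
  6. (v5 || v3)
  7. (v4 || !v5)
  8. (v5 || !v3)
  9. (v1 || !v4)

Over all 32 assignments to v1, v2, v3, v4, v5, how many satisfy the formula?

The models are:
  v1=T v2=F v3=T v4=T v5=T
  v1=T v2=T v3=T v4=T v5=T
That's 2 in total.

2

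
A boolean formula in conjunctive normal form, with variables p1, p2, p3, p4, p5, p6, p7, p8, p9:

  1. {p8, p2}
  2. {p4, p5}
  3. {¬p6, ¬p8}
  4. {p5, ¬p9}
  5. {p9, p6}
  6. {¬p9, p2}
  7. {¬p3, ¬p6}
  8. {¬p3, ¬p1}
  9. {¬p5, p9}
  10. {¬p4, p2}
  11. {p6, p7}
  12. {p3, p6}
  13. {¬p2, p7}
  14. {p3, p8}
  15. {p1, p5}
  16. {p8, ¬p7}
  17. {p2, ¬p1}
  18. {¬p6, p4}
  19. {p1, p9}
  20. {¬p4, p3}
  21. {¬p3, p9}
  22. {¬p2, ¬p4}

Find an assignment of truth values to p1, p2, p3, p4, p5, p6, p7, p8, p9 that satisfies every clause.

p1 = F, p2 = T, p3 = T, p4 = F, p5 = T, p6 = F, p7 = T, p8 = T, p9 = T

Check each clause:
  1. {p8, p2} — p8 is true.
  2. {p4, p5} — p5 is true.
  3. {¬p8, ¬p6} — ¬p6 is true.
  4. {p5, ¬p9} — p5 is true.
  5. {p9, p6} — p9 is true.
  6. {¬p9, p2} — p2 is true.
  7. {¬p6, ¬p3} — ¬p6 is true.
  8. {¬p1, ¬p3} — ¬p1 is true.
  9. {¬p5, p9} — p9 is true.
  10. {¬p4, p2} — p2 is true.
  11. {p6, p7} — p7 is true.
  12. {p3, p6} — p3 is true.
  13. {p7, ¬p2} — p7 is true.
  14. {p8, p3} — p8 is true.
  15. {p5, p1} — p5 is true.
  16. {¬p7, p8} — p8 is true.
  17. {p2, ¬p1} — p2 is true.
  18. {p4, ¬p6} — ¬p6 is true.
  19. {p9, p1} — p9 is true.
  20. {¬p4, p3} — p3 is true.
  21. {p9, ¬p3} — p9 is true.
  22. {¬p2, ¬p4} — ¬p4 is true.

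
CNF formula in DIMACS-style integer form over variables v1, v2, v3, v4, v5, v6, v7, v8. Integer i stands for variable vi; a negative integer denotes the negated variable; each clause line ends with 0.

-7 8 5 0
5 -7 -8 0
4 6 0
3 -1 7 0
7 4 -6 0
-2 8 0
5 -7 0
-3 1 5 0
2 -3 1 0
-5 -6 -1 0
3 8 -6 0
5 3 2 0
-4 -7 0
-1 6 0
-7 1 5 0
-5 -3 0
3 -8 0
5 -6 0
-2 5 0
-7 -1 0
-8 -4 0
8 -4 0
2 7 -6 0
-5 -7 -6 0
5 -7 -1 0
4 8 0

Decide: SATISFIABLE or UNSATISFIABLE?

UNSATISFIABLE

v5 = True:
  propagation gives v3=False, v8=False, v2=False, v6=False; an empty clause results — contradiction.
v5 = False:
  propagation gives v7=False, v6=False, v4=True, v1=False; an empty clause results — contradiction.
Every branch closes, so no satisfying assignment exists.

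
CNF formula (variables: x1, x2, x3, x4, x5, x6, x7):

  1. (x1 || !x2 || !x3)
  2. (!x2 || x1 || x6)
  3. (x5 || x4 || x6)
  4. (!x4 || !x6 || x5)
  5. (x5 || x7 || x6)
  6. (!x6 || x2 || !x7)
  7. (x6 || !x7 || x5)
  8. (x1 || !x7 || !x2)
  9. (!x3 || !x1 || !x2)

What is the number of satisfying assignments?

Split on x6, then x2.
  x6=1, x2=1: 9 of the 32 assignments to (x1,x3,x4,x5,x7) work.
  x6=1, x2=0: x1, x3 free; 3 ways for (x4,x5,x7) × 2^2 = 12.
  x6=0, x2=1: remaining (x1,x3,x4,x5,x7) ∈ {(1,0,0,1,0); (1,0,0,1,1); (1,0,1,1,0); (1,0,1,1,1)} — 4.
  x6=0, x2=0: forces x5=1; x1, x3, x4, x7 free → 2^4 = 16.
Total: 9 + 12 + 4 + 16 = 41.

41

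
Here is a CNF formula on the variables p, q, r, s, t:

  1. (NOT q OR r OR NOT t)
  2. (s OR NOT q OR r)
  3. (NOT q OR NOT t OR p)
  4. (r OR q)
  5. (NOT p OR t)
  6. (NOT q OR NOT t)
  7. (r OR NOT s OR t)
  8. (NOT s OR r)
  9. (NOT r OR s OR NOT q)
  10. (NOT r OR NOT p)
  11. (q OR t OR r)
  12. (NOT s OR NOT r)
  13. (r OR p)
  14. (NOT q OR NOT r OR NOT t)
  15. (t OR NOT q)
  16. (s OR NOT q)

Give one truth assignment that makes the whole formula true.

Branch on p: take p = False.
  then r is forced to True.
  then s is forced to False.
  then q is forced to False.
t is now unconstrained; take t = True.
Every clause has at least one true literal under this assignment.
Check each clause:
  1. (NOT t OR r OR NOT q) — r is true.
  2. (s OR NOT q OR r) — r is true.
  3. (NOT t OR NOT q OR p) — NOT q is true.
  4. (r OR q) — r is true.
  5. (NOT p OR t) — t is true.
  6. (NOT t OR NOT q) — NOT q is true.
  7. (NOT s OR t OR r) — r is true.
  8. (NOT s OR r) — r is true.
  9. (NOT q OR NOT r OR s) — NOT q is true.
  10. (NOT p OR NOT r) — NOT p is true.
  11. (r OR q OR t) — r is true.
  12. (NOT r OR NOT s) — NOT s is true.
  13. (r OR p) — r is true.
  14. (NOT q OR NOT t OR NOT r) — NOT q is true.
  15. (NOT q OR t) — t is true.
  16. (s OR NOT q) — NOT q is true.

p = False  q = False  r = True  s = False  t = True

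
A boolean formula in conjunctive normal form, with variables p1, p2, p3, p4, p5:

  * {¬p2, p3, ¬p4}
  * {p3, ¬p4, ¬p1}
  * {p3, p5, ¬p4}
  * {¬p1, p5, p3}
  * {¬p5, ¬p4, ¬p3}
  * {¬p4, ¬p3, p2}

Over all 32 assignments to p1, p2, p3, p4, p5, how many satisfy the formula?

17

Case analysis on p3 and p4:
  p3=T, p4=T: remaining (p1,p2,p5) ∈ {(F,T,F); (T,T,F)} — 2.
  p3=T, p4=F: p1, p2, p5 free → 2^3 = 8.
  p3=F, p4=T: remaining (p1,p2,p5) ∈ {(F,F,T)} — 1.
  p3=F, p4=F: p2 free; 3 ways for (p1,p5) × 2^1 = 6.
Total: 2 + 8 + 1 + 6 = 17.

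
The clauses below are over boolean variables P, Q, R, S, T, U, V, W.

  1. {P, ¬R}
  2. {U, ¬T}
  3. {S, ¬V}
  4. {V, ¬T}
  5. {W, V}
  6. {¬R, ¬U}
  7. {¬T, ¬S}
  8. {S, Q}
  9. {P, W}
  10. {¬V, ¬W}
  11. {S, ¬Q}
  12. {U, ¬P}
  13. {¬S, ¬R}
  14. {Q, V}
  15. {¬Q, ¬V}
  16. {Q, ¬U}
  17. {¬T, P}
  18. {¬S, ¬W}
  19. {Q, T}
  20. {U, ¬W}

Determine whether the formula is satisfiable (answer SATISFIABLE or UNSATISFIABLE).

Q = True:
  propagation gives S=True, T=False, R=False, V=False; an empty clause results — contradiction.
Q = False:
  propagation gives S=True, T=False; an empty clause results — contradiction.
Every branch closes, so no satisfying assignment exists.

UNSATISFIABLE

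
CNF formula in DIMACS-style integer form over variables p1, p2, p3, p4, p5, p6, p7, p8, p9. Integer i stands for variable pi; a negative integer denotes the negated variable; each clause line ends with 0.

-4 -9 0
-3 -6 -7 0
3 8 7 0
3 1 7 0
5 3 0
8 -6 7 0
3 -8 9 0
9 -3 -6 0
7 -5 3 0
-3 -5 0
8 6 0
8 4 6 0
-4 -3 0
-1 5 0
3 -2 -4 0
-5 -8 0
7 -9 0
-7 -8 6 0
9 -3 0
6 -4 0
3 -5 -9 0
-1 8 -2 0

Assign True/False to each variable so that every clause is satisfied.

p1 = 0  p2 = 0  p3 = 0  p4 = 0  p5 = 1  p6 = 1  p7 = 1  p8 = 0  p9 = 0

Pure literal: p2 appears only negated; assign p2 = False.
Try p1 = False.
Branch on p3: take p3 = False.
  then p7 is forced to True.
  then p5 is forced to True.
  then p8 is forced to False.
  then p6 is forced to True.
  then p9 is forced to False.
p4 is now unconstrained; take p4 = False.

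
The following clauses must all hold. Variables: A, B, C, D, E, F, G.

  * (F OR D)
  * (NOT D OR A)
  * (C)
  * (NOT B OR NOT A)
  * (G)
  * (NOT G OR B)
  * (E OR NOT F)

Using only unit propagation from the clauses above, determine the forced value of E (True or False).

Unit clause (C) sets C = True.
(G) is a unit clause: G = True.
(B OR NOT G): since G = True, the clause reduces to (B). B = True.
From (NOT B OR NOT A) and B = True: A = False.
In (NOT D OR A), A is now false; NOT D must hold, so D = False.
(F OR D): since D = False, the clause reduces to (F). F = True.
In (NOT F OR E), NOT F is now false; E must hold, so E = True.

True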